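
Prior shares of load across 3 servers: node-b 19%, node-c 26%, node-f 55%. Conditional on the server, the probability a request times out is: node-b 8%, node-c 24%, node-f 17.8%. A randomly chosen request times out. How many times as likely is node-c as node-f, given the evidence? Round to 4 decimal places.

Compute prior × likelihood for every hypothesis:
  node-b: 0.19 × 0.08 = 0.0152
  node-c: 0.26 × 0.24 = 0.0624
  node-f: 0.55 × 0.178 = 0.0979
Sum = 0.1755.
The ratio is 0.0624 / 0.0979 (the normalizer cancels) = 0.6374.

0.6374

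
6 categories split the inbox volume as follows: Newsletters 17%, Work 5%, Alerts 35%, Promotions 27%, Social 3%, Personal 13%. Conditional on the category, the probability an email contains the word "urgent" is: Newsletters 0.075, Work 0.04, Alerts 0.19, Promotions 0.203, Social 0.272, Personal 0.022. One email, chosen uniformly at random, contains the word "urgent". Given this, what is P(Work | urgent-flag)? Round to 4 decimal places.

Unnormalized posteriors (prior × likelihood):
  Newsletters: 0.17 × 0.075 = 0.01275
  Work: 0.05 × 0.04 = 0.002
  Alerts: 0.35 × 0.19 = 0.0665
  Promotions: 0.27 × 0.203 = 0.05481
  Social: 0.03 × 0.272 = 0.00816
  Personal: 0.13 × 0.022 = 0.00286
Sum = 0.14708.
P(Work | evidence) = 0.002 / 0.14708 ≈ 0.0136.

0.0136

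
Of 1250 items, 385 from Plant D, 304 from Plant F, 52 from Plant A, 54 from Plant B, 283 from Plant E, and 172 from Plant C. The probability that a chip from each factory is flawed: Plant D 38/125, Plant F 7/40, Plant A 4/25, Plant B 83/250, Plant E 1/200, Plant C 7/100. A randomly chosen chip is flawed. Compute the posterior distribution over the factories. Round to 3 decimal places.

Plant D 0.557, Plant F 0.253, Plant A 0.040, Plant B 0.085, Plant E 0.007, Plant C 0.057

By Bayes' rule, posterior ∝ prior × likelihood:
  Plant D: 0.308 × 0.304 = 0.093632
  Plant F: 0.2432 × 0.175 = 0.04256
  Plant A: 0.0416 × 0.16 = 0.006656
  Plant B: 0.0432 × 0.332 = 0.0143424
  Plant E: 0.2264 × 0.005 = 0.001132
  Plant C: 0.1376 × 0.07 = 0.009632
Normalizing constant = 0.1679544.
P(Plant D | flawed) = 0.093632/0.1679544 ≈ 0.557
P(Plant F | flawed) = 0.04256/0.1679544 ≈ 0.253
P(Plant A | flawed) = 0.006656/0.1679544 ≈ 0.040
P(Plant B | flawed) = 0.0143424/0.1679544 ≈ 0.085
P(Plant E | flawed) = 0.001132/0.1679544 ≈ 0.007
P(Plant C | flawed) = 0.009632/0.1679544 ≈ 0.057
(Check: 0.557+0.253+0.040+0.085+0.007+0.057 = 0.999.)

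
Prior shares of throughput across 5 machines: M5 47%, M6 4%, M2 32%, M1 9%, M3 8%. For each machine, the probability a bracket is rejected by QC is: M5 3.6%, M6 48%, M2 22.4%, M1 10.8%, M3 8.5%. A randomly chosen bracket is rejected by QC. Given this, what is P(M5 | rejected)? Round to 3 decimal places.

0.136

Prior × likelihood for each hypothesis:
  M5: 0.47 × 0.036 = 0.01692
  M6: 0.04 × 0.48 = 0.0192
  M2: 0.32 × 0.224 = 0.07168
  M1: 0.09 × 0.108 = 0.00972
  M3: 0.08 × 0.085 = 0.0068
Normalizing constant = 0.12432.
P(M5 | evidence) = 0.01692 / 0.12432 ≈ 0.136.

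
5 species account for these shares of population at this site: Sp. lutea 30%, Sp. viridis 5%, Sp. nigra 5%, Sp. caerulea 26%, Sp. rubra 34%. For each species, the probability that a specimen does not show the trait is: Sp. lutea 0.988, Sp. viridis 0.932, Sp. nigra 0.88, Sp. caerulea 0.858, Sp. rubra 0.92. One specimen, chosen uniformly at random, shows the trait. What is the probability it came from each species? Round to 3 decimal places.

Taking complements, P(trait | each) = Sp. lutea 0.012, Sp. viridis 0.068, Sp. nigra 0.12, Sp. caerulea 0.142, Sp. rubra 0.08.
Prior × likelihood for each hypothesis:
  Sp. lutea: 0.3 × 0.012 = 0.0036
  Sp. viridis: 0.05 × 0.068 = 0.0034
  Sp. nigra: 0.05 × 0.12 = 0.006
  Sp. caerulea: 0.26 × 0.142 = 0.03692
  Sp. rubra: 0.34 × 0.08 = 0.0272
Normalizing constant = 0.07712.
P(Sp. lutea | trait) = 0.0036/0.07712 ≈ 0.047
P(Sp. viridis | trait) = 0.0034/0.07712 ≈ 0.044
P(Sp. nigra | trait) = 0.006/0.07712 ≈ 0.078
P(Sp. caerulea | trait) = 0.03692/0.07712 ≈ 0.479
P(Sp. rubra | trait) = 0.0272/0.07712 ≈ 0.353
(Check: 0.047+0.044+0.078+0.479+0.353 = 1.001.)

Sp. lutea 0.047, Sp. viridis 0.044, Sp. nigra 0.078, Sp. caerulea 0.479, Sp. rubra 0.353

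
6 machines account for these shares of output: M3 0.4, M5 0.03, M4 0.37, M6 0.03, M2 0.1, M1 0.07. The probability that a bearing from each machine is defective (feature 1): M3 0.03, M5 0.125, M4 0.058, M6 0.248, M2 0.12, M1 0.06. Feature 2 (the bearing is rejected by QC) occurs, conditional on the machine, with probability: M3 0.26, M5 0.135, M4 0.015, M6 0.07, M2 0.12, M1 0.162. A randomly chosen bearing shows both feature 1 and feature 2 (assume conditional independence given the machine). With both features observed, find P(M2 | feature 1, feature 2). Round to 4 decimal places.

By Bayes' rule, posterior ∝ prior × likelihood:
  M3: 0.4 × 0.03 × 0.26 = 0.00312
  M5: 0.03 × 0.125 × 0.135 = 0.00050625
  M4: 0.37 × 0.058 × 0.015 = 0.0003219
  M6: 0.03 × 0.248 × 0.07 = 0.0005208
  M2: 0.1 × 0.12 × 0.12 = 0.00144
  M1: 0.07 × 0.06 × 0.162 = 0.0006804
Normalizing constant = 0.00658935.
P(M2 | evidence) = 0.00144 / 0.00658935 ≈ 0.2185.

0.2185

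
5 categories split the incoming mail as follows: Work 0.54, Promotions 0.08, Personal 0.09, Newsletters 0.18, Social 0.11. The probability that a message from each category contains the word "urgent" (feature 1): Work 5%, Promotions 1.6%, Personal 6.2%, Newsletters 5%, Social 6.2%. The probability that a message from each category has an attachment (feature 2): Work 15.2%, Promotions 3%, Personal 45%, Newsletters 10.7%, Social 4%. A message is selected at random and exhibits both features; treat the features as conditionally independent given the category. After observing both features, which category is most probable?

Work

Compute prior × likelihood for every hypothesis:
  Work: 0.54 × 0.05 × 0.152 = 0.004104
  Promotions: 0.08 × 0.016 × 0.03 = 0.0000384
  Personal: 0.09 × 0.062 × 0.45 = 0.002511
  Newsletters: 0.18 × 0.05 × 0.107 = 0.000963
  Social: 0.11 × 0.062 × 0.04 = 0.0002728
Total = 0.0078892.
Largest term belongs to Work, so Work is most probable.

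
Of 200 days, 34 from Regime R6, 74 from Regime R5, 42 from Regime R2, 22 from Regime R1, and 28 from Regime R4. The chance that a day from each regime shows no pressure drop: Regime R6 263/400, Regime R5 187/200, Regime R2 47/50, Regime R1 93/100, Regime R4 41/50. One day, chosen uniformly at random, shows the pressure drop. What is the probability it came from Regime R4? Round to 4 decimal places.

Taking complements, P(drop | each) = Regime R6 0.3425, Regime R5 0.065, Regime R2 0.06, Regime R1 0.07, Regime R4 0.18.
Compute prior × likelihood for every hypothesis:
  Regime R6: 0.17 × 0.3425 = 0.058225
  Regime R5: 0.37 × 0.065 = 0.02405
  Regime R2: 0.21 × 0.06 = 0.0126
  Regime R1: 0.11 × 0.07 = 0.0077
  Regime R4: 0.14 × 0.18 = 0.0252
Normalizing constant = 0.127775.
P(Regime R4 | evidence) = 0.0252 / 0.127775 ≈ 0.1972.

0.1972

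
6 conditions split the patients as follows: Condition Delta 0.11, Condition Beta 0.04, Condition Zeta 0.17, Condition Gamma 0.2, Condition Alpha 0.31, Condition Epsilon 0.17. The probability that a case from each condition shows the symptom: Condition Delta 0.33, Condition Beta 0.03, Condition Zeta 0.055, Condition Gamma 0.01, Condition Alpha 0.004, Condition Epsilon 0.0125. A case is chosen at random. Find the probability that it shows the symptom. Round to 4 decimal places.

Prior × likelihood for each hypothesis:
  Condition Delta: 0.11 × 0.33 = 0.0363
  Condition Beta: 0.04 × 0.03 = 0.0012
  Condition Zeta: 0.17 × 0.055 = 0.00935
  Condition Gamma: 0.2 × 0.01 = 0.002
  Condition Alpha: 0.31 × 0.004 = 0.00124
  Condition Epsilon: 0.17 × 0.0125 = 0.002125
P(symptomatic) = 0.0363 + 0.0012 + 0.00935 + 0.002 + 0.00124 + 0.002125 = 0.052215 → 0.0522.

0.0522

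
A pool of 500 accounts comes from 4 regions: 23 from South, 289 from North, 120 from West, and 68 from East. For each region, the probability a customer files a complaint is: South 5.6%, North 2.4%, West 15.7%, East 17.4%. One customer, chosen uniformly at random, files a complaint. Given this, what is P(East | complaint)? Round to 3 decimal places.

0.304

Prior × likelihood for each hypothesis:
  South: 0.046 × 0.056 = 0.002576
  North: 0.578 × 0.024 = 0.013872
  West: 0.24 × 0.157 = 0.03768
  East: 0.136 × 0.174 = 0.023664
Sum = 0.077792.
P(East | evidence) = 0.023664 / 0.077792 ≈ 0.304.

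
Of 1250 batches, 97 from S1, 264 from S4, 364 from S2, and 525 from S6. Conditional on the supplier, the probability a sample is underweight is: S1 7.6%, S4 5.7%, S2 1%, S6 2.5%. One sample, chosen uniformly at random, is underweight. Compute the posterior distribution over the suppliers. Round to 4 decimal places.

By Bayes' rule, posterior ∝ prior × likelihood:
  S1: 0.0776 × 0.076 = 0.0058976
  S4: 0.2112 × 0.057 = 0.0120384
  S2: 0.2912 × 0.01 = 0.002912
  S6: 0.42 × 0.025 = 0.0105
Normalizing constant = 0.031348.
P(S1 | underweight) = 0.0058976/0.031348 ≈ 0.1881
P(S4 | underweight) = 0.0120384/0.031348 ≈ 0.3840
P(S2 | underweight) = 0.002912/0.031348 ≈ 0.0929
P(S6 | underweight) = 0.0105/0.031348 ≈ 0.3349
(Check: 0.1881+0.3840+0.0929+0.3349 = 0.9999.)

S1 0.1881, S4 0.3840, S2 0.0929, S6 0.3349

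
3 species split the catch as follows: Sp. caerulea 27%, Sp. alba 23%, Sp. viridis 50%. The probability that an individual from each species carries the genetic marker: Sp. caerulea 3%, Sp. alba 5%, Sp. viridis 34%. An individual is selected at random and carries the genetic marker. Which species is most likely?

Unnormalized posteriors (prior × likelihood):
  Sp. caerulea: 0.27 × 0.03 = 0.0081
  Sp. alba: 0.23 × 0.05 = 0.0115
  Sp. viridis: 0.5 × 0.34 = 0.17
Normalizing constant = 0.1896.
Largest term belongs to Sp. viridis, so Sp. viridis is most probable.

Sp. viridis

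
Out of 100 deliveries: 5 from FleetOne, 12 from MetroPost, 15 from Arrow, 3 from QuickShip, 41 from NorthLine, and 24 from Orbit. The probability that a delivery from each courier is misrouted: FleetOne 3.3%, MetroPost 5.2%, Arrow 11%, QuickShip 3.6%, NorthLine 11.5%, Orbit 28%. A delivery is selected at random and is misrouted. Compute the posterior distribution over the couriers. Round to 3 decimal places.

FleetOne 0.012, MetroPost 0.045, Arrow 0.118, QuickShip 0.008, NorthLine 0.337, Orbit 0.481

Compute prior × likelihood for every hypothesis:
  FleetOne: 0.05 × 0.033 = 0.00165
  MetroPost: 0.12 × 0.052 = 0.00624
  Arrow: 0.15 × 0.11 = 0.0165
  QuickShip: 0.03 × 0.036 = 0.00108
  NorthLine: 0.41 × 0.115 = 0.04715
  Orbit: 0.24 × 0.28 = 0.0672
Sum = 0.13982.
P(FleetOne | misrouted) = 0.00165/0.13982 ≈ 0.012
P(MetroPost | misrouted) = 0.00624/0.13982 ≈ 0.045
P(Arrow | misrouted) = 0.0165/0.13982 ≈ 0.118
P(QuickShip | misrouted) = 0.00108/0.13982 ≈ 0.008
P(NorthLine | misrouted) = 0.04715/0.13982 ≈ 0.337
P(Orbit | misrouted) = 0.0672/0.13982 ≈ 0.481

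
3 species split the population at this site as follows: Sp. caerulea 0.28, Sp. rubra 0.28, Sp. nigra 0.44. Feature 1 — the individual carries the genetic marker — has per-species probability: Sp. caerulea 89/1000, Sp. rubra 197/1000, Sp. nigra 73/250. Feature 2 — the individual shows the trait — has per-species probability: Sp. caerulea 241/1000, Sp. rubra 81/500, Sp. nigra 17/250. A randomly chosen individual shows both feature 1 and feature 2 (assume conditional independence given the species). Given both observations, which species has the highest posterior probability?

Sp. rubra

By Bayes' rule, posterior ∝ prior × likelihood:
  Sp. caerulea: 0.28 × 0.089 × 0.241 = 0.00600572
  Sp. rubra: 0.28 × 0.197 × 0.162 = 0.00893592
  Sp. nigra: 0.44 × 0.292 × 0.068 = 0.00873664
Sum = 0.02367828.
Largest term belongs to Sp. rubra, so Sp. rubra is most probable.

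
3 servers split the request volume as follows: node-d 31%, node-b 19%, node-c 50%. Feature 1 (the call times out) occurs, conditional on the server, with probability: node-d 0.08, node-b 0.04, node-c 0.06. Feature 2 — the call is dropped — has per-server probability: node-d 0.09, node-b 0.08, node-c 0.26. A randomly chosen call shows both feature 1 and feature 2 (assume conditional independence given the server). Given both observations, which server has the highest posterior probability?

By Bayes' rule, posterior ∝ prior × likelihood:
  node-d: 0.31 × 0.08 × 0.09 = 0.002232
  node-b: 0.19 × 0.04 × 0.08 = 0.000608
  node-c: 0.5 × 0.06 × 0.26 = 0.0078
Normalizing constant = 0.01064.
Largest term belongs to node-c, so node-c is most probable.

node-c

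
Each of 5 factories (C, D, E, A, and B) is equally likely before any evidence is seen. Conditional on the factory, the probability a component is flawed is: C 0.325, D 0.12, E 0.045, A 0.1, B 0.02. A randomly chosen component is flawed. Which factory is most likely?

C

Since the prior is uniform, the posterior is proportional to the likelihood:
  C: 0.325
  D: 0.12
  E: 0.045
  A: 0.1
  B: 0.02
Normalizing constant = 0.61.
Largest term belongs to C, so C is most probable.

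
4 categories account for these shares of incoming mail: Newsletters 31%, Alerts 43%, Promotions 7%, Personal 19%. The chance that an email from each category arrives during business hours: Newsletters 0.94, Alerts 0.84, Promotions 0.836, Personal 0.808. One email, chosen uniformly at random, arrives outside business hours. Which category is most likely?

Taking complements, P(off-hours | each) = Newsletters 0.06, Alerts 0.16, Promotions 0.164, Personal 0.192.
Prior × likelihood for each hypothesis:
  Newsletters: 0.31 × 0.06 = 0.0186
  Alerts: 0.43 × 0.16 = 0.0688
  Promotions: 0.07 × 0.164 = 0.01148
  Personal: 0.19 × 0.192 = 0.03648
Normalizing constant = 0.13536.
Largest term belongs to Alerts, so Alerts is most probable.

Alerts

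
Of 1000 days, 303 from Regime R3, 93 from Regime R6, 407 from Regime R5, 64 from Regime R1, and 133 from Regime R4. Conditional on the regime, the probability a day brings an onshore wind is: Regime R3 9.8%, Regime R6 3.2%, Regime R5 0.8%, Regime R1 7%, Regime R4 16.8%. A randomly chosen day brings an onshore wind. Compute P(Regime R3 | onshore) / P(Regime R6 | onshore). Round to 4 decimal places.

Compute prior × likelihood for every hypothesis:
  Regime R3: 0.303 × 0.098 = 0.029694
  Regime R6: 0.093 × 0.032 = 0.002976
  Regime R5: 0.407 × 0.008 = 0.003256
  Regime R1: 0.064 × 0.07 = 0.00448
  Regime R4: 0.133 × 0.168 = 0.022344
Total = 0.06275.
The ratio is 0.029694 / 0.002976 (the normalizer cancels) = 9.9778.

9.9778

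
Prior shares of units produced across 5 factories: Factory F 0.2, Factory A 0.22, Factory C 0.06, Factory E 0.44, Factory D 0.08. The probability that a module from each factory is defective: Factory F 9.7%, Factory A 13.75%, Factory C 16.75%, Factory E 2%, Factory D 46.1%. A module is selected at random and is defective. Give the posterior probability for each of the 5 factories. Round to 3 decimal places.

Factory F 0.184, Factory A 0.287, Factory C 0.095, Factory E 0.084, Factory D 0.350

Compute prior × likelihood for every hypothesis:
  Factory F: 0.2 × 0.097 = 0.0194
  Factory A: 0.22 × 0.1375 = 0.03025
  Factory C: 0.06 × 0.1675 = 0.01005
  Factory E: 0.44 × 0.02 = 0.0088
  Factory D: 0.08 × 0.461 = 0.03688
Total = 0.10538.
P(Factory F | defective) = 0.0194/0.10538 ≈ 0.184
P(Factory A | defective) = 0.03025/0.10538 ≈ 0.287
P(Factory C | defective) = 0.01005/0.10538 ≈ 0.095
P(Factory E | defective) = 0.0088/0.10538 ≈ 0.084
P(Factory D | defective) = 0.03688/0.10538 ≈ 0.350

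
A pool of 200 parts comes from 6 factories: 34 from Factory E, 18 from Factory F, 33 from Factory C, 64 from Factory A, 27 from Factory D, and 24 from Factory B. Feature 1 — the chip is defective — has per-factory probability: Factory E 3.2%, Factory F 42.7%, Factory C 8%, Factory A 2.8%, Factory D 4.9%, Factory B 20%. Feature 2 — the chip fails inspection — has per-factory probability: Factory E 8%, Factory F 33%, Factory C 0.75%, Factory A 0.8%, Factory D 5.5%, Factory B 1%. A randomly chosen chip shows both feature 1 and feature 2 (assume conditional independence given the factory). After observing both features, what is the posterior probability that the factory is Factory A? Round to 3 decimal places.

Unnormalized posteriors (prior × likelihood):
  Factory E: 0.17 × 0.032 × 0.08 = 0.0004352
  Factory F: 0.09 × 0.427 × 0.33 = 0.0126819
  Factory C: 0.165 × 0.08 × 0.0075 = 0.000099
  Factory A: 0.32 × 0.028 × 0.008 = 0.00007168
  Factory D: 0.135 × 0.049 × 0.055 = 0.000363825
  Factory B: 0.12 × 0.2 × 0.01 = 0.00024
Normalizing constant = 0.013891605.
P(Factory A | evidence) = 0.00007168 / 0.013891605 ≈ 0.005.

0.005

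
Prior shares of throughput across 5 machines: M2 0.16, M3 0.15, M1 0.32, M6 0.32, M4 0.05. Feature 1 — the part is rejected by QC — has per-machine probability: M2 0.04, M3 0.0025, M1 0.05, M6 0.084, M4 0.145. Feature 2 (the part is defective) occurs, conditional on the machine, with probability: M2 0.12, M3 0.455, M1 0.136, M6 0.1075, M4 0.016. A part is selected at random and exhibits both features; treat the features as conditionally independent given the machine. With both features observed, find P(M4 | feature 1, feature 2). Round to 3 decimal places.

Unnormalized posteriors (prior × likelihood):
  M2: 0.16 × 0.04 × 0.12 = 0.000768
  M3: 0.15 × 0.0025 × 0.455 = 0.000170625
  M1: 0.32 × 0.05 × 0.136 = 0.002176
  M6: 0.32 × 0.084 × 0.1075 = 0.0028896
  M4: 0.05 × 0.145 × 0.016 = 0.000116
Normalizing constant = 0.006120225.
P(M4 | evidence) = 0.000116 / 0.006120225 ≈ 0.019.

0.019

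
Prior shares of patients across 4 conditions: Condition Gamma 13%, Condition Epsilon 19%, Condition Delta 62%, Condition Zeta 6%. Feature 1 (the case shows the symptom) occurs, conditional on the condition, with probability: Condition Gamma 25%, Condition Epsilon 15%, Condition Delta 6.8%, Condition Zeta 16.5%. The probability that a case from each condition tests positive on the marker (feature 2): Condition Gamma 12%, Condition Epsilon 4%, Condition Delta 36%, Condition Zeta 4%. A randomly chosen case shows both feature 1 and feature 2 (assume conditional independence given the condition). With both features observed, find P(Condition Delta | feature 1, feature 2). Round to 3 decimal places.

Prior × likelihood for each hypothesis:
  Condition Gamma: 0.13 × 0.25 × 0.12 = 0.0039
  Condition Epsilon: 0.19 × 0.15 × 0.04 = 0.00114
  Condition Delta: 0.62 × 0.068 × 0.36 = 0.0151776
  Condition Zeta: 0.06 × 0.165 × 0.04 = 0.000396
Normalizing constant = 0.0206136.
P(Condition Delta | evidence) = 0.0151776 / 0.0206136 ≈ 0.736.

0.736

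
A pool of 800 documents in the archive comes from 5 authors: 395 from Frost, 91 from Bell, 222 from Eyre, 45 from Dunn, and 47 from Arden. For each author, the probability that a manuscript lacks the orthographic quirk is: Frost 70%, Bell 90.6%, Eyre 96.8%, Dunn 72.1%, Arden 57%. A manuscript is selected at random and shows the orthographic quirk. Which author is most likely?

Frost

Taking complements, P(quirk | each) = Frost 0.3, Bell 0.094, Eyre 0.032, Dunn 0.279, Arden 0.43.
By Bayes' rule, posterior ∝ prior × likelihood:
  Frost: 0.49375 × 0.3 = 0.148125
  Bell: 0.11375 × 0.094 = 0.0106925
  Eyre: 0.2775 × 0.032 = 0.00888
  Dunn: 0.05625 × 0.279 = 0.01569375
  Arden: 0.05875 × 0.43 = 0.0252625
Total = 0.20865375.
Largest term belongs to Frost, so Frost is most probable.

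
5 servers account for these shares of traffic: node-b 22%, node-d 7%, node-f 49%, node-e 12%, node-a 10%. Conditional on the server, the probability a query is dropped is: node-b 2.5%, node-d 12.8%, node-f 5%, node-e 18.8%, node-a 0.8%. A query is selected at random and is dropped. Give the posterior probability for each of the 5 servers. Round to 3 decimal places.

Compute prior × likelihood for every hypothesis:
  node-b: 0.22 × 0.025 = 0.0055
  node-d: 0.07 × 0.128 = 0.00896
  node-f: 0.49 × 0.05 = 0.0245
  node-e: 0.12 × 0.188 = 0.02256
  node-a: 0.1 × 0.008 = 0.0008
Normalizing constant = 0.06232.
P(node-b | dropped) = 0.0055/0.06232 ≈ 0.088
P(node-d | dropped) = 0.00896/0.06232 ≈ 0.144
P(node-f | dropped) = 0.0245/0.06232 ≈ 0.393
P(node-e | dropped) = 0.02256/0.06232 ≈ 0.362
P(node-a | dropped) = 0.0008/0.06232 ≈ 0.013
(Check: 0.088+0.144+0.393+0.362+0.013 = 1.000.)

node-b 0.088, node-d 0.144, node-f 0.393, node-e 0.362, node-a 0.013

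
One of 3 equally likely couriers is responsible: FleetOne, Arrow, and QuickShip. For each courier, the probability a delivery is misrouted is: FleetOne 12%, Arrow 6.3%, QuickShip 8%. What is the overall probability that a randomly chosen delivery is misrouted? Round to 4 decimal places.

0.0877

With a uniform prior (1/3 each), posterior ∝ likelihood:
  FleetOne: 0.12
  Arrow: 0.063
  QuickShip: 0.08
P(misrouted) = (1/3) × (0.12 + 0.063 + 0.08) = 0.263/3 ≈ 0.0877.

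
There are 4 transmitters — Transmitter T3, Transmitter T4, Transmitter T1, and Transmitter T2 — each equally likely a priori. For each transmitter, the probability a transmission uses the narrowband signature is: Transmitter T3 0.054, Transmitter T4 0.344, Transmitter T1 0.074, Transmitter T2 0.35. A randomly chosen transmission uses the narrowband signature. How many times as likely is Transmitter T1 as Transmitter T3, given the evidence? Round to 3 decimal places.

With a uniform prior (1/4 each), posterior ∝ likelihood:
  Transmitter T3: 0.054
  Transmitter T4: 0.344
  Transmitter T1: 0.074
  Transmitter T2: 0.35
Sum = 0.822.
The ratio is 0.074 / 0.054 (the normalizer cancels) = 1.370.

1.370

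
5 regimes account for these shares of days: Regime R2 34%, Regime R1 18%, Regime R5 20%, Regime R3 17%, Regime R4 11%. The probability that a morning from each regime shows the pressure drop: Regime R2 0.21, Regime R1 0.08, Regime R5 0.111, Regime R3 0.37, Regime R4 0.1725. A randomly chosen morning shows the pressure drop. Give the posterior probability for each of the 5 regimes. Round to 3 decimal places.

By Bayes' rule, posterior ∝ prior × likelihood:
  Regime R2: 0.34 × 0.21 = 0.0714
  Regime R1: 0.18 × 0.08 = 0.0144
  Regime R5: 0.2 × 0.111 = 0.0222
  Regime R3: 0.17 × 0.37 = 0.0629
  Regime R4: 0.11 × 0.1725 = 0.018975
Total = 0.189875.
P(Regime R2 | drop) = 0.0714/0.189875 ≈ 0.376
P(Regime R1 | drop) = 0.0144/0.189875 ≈ 0.076
P(Regime R5 | drop) = 0.0222/0.189875 ≈ 0.117
P(Regime R3 | drop) = 0.0629/0.189875 ≈ 0.331
P(Regime R4 | drop) = 0.018975/0.189875 ≈ 0.100

Regime R2 0.376, Regime R1 0.076, Regime R5 0.117, Regime R3 0.331, Regime R4 0.100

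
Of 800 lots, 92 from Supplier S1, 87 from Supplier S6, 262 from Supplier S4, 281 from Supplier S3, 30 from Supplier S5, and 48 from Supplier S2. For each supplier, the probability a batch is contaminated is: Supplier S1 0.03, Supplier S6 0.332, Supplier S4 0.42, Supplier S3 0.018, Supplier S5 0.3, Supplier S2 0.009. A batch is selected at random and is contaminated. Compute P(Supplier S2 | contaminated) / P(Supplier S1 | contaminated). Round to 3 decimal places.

Prior × likelihood for each hypothesis:
  Supplier S1: 0.115 × 0.03 = 0.00345
  Supplier S6: 0.10875 × 0.332 = 0.036105
  Supplier S4: 0.3275 × 0.42 = 0.13755
  Supplier S3: 0.35125 × 0.018 = 0.0063225
  Supplier S5: 0.0375 × 0.3 = 0.01125
  Supplier S2: 0.06 × 0.009 = 0.00054
Sum = 0.1952175.
The ratio is 0.00054 / 0.00345 (the normalizer cancels) = 0.157.

0.157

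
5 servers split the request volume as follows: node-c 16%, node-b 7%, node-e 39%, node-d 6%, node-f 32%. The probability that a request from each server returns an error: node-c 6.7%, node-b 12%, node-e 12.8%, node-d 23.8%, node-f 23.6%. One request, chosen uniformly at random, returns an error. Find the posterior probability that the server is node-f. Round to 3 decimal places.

By Bayes' rule, posterior ∝ prior × likelihood:
  node-c: 0.16 × 0.067 = 0.01072
  node-b: 0.07 × 0.12 = 0.0084
  node-e: 0.39 × 0.128 = 0.04992
  node-d: 0.06 × 0.238 = 0.01428
  node-f: 0.32 × 0.236 = 0.07552
Total = 0.15884.
P(node-f | evidence) = 0.07552 / 0.15884 ≈ 0.475.

0.475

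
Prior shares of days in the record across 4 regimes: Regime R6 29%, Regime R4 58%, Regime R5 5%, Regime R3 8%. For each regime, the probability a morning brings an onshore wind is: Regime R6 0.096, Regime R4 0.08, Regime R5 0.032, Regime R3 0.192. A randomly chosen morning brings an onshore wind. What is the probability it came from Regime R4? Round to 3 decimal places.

By Bayes' rule, posterior ∝ prior × likelihood:
  Regime R6: 0.29 × 0.096 = 0.02784
  Regime R4: 0.58 × 0.08 = 0.0464
  Regime R5: 0.05 × 0.032 = 0.0016
  Regime R3: 0.08 × 0.192 = 0.01536
Normalizing constant = 0.0912.
P(Regime R4 | evidence) = 0.0464 / 0.0912 ≈ 0.509.

0.509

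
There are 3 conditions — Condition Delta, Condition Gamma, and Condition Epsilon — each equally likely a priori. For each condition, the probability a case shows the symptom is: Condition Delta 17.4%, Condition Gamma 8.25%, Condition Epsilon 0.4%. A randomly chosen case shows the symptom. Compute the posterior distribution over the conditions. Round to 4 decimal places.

Condition Delta 0.6679, Condition Gamma 0.3167, Condition Epsilon 0.0154

Since the prior is uniform, the posterior is proportional to the likelihood:
  Condition Delta: 0.174
  Condition Gamma: 0.0825
  Condition Epsilon: 0.004
Sum = 0.2605.
P(Condition Delta | symptomatic) = 0.174/0.2605 ≈ 0.6679
P(Condition Gamma | symptomatic) = 0.0825/0.2605 ≈ 0.3167
P(Condition Epsilon | symptomatic) = 0.004/0.2605 ≈ 0.0154
(Check: 0.6679+0.3167+0.0154 = 1.0000.)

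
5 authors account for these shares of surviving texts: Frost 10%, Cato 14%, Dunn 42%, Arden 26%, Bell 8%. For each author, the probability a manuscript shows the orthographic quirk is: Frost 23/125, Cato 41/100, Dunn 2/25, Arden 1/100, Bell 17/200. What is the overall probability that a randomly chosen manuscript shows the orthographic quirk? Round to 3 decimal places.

0.119

By Bayes' rule, posterior ∝ prior × likelihood:
  Frost: 0.1 × 0.184 = 0.0184
  Cato: 0.14 × 0.41 = 0.0574
  Dunn: 0.42 × 0.08 = 0.0336
  Arden: 0.26 × 0.01 = 0.0026
  Bell: 0.08 × 0.085 = 0.0068
P(quirk) = 0.0184 + 0.0574 + 0.0336 + 0.0026 + 0.0068 = 0.1188 → 0.119.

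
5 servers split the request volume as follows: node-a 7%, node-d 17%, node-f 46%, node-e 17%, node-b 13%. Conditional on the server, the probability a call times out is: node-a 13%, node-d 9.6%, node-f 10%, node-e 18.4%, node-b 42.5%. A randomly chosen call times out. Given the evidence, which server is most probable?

node-b

Compute prior × likelihood for every hypothesis:
  node-a: 0.07 × 0.13 = 0.0091
  node-d: 0.17 × 0.096 = 0.01632
  node-f: 0.46 × 0.1 = 0.046
  node-e: 0.17 × 0.184 = 0.03128
  node-b: 0.13 × 0.425 = 0.05525
Normalizing constant = 0.15795.
Largest term belongs to node-b, so node-b is most probable.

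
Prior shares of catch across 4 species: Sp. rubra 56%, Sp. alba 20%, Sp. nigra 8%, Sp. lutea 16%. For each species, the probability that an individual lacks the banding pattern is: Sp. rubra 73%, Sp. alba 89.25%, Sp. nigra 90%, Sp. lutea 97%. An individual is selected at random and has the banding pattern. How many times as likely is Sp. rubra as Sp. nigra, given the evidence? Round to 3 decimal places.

18.900

Taking complements, P(banded | each) = Sp. rubra 0.27, Sp. alba 0.1075, Sp. nigra 0.1, Sp. lutea 0.03.
Prior × likelihood for each hypothesis:
  Sp. rubra: 0.56 × 0.27 = 0.1512
  Sp. alba: 0.2 × 0.1075 = 0.0215
  Sp. nigra: 0.08 × 0.1 = 0.008
  Sp. lutea: 0.16 × 0.03 = 0.0048
Total = 0.1855.
The ratio is 0.1512 / 0.008 (the normalizer cancels) = 18.900.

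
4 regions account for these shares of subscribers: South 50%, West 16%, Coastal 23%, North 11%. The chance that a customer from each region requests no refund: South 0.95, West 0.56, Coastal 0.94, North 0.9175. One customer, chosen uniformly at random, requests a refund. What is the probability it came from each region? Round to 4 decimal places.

Taking complements, P(refund | each) = South 0.05, West 0.44, Coastal 0.06, North 0.0825.
By Bayes' rule, posterior ∝ prior × likelihood:
  South: 0.5 × 0.05 = 0.025
  West: 0.16 × 0.44 = 0.0704
  Coastal: 0.23 × 0.06 = 0.0138
  North: 0.11 × 0.0825 = 0.009075
Total = 0.118275.
P(South | refund) = 0.025/0.118275 ≈ 0.2114
P(West | refund) = 0.0704/0.118275 ≈ 0.5952
P(Coastal | refund) = 0.0138/0.118275 ≈ 0.1167
P(North | refund) = 0.009075/0.118275 ≈ 0.0767

South 0.2114, West 0.5952, Coastal 0.1167, North 0.0767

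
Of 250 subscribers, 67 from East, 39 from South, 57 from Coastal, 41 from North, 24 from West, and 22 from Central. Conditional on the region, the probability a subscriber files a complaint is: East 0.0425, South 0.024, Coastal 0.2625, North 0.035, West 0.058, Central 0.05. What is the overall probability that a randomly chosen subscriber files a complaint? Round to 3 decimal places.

Prior × likelihood for each hypothesis:
  East: 0.268 × 0.0425 = 0.01139
  South: 0.156 × 0.024 = 0.003744
  Coastal: 0.228 × 0.2625 = 0.05985
  North: 0.164 × 0.035 = 0.00574
  West: 0.096 × 0.058 = 0.005568
  Central: 0.088 × 0.05 = 0.0044
P(complaint) = 0.01139 + 0.003744 + 0.05985 + 0.00574 + 0.005568 + 0.0044 = 0.090692 → 0.091.

0.091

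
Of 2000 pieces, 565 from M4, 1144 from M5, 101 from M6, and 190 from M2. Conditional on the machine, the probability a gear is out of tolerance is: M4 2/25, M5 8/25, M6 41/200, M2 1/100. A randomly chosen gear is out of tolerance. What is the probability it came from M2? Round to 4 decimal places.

0.0044

Compute prior × likelihood for every hypothesis:
  M4: 0.2825 × 0.08 = 0.0226
  M5: 0.572 × 0.32 = 0.18304
  M6: 0.0505 × 0.205 = 0.0103525
  M2: 0.095 × 0.01 = 0.00095
Normalizing constant = 0.2169425.
P(M2 | evidence) = 0.00095 / 0.2169425 ≈ 0.0044.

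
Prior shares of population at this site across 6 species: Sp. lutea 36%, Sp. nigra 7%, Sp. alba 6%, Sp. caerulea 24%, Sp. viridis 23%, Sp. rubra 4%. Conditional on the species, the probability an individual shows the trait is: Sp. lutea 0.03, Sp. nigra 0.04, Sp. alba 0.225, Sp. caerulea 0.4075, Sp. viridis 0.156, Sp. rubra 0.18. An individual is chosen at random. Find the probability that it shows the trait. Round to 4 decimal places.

0.1680

Unnormalized posteriors (prior × likelihood):
  Sp. lutea: 0.36 × 0.03 = 0.0108
  Sp. nigra: 0.07 × 0.04 = 0.0028
  Sp. alba: 0.06 × 0.225 = 0.0135
  Sp. caerulea: 0.24 × 0.4075 = 0.0978
  Sp. viridis: 0.23 × 0.156 = 0.03588
  Sp. rubra: 0.04 × 0.18 = 0.0072
P(trait) = 0.0108 + 0.0028 + 0.0135 + 0.0978 + 0.03588 + 0.0072 = 0.16798 → 0.1680.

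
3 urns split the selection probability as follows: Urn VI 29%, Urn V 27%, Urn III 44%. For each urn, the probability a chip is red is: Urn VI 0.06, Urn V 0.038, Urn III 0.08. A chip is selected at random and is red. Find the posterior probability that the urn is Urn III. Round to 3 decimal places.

By Bayes' rule, posterior ∝ prior × likelihood:
  Urn VI: 0.29 × 0.06 = 0.0174
  Urn V: 0.27 × 0.038 = 0.01026
  Urn III: 0.44 × 0.08 = 0.0352
Normalizing constant = 0.06286.
P(Urn III | evidence) = 0.0352 / 0.06286 ≈ 0.560.

0.560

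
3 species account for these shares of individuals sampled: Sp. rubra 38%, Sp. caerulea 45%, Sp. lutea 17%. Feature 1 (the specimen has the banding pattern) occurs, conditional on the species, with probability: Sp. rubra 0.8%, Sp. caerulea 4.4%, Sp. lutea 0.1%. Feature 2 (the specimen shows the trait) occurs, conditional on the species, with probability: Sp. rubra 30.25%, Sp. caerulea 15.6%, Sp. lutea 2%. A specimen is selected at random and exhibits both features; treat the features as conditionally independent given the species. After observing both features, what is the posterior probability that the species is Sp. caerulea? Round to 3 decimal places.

0.770

By Bayes' rule, posterior ∝ prior × likelihood:
  Sp. rubra: 0.38 × 0.008 × 0.3025 = 0.0009196
  Sp. caerulea: 0.45 × 0.044 × 0.156 = 0.0030888
  Sp. lutea: 0.17 × 0.001 × 0.02 = 0.0000034
Total = 0.0040118.
P(Sp. caerulea | evidence) = 0.0030888 / 0.0040118 ≈ 0.770.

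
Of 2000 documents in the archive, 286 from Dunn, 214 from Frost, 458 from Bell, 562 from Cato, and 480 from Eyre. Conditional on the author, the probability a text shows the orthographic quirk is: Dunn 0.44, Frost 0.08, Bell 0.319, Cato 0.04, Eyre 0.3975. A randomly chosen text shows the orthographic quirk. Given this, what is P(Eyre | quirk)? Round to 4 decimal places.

0.3798

Prior × likelihood for each hypothesis:
  Dunn: 0.143 × 0.44 = 0.06292
  Frost: 0.107 × 0.08 = 0.00856
  Bell: 0.229 × 0.319 = 0.073051
  Cato: 0.281 × 0.04 = 0.01124
  Eyre: 0.24 × 0.3975 = 0.0954
Normalizing constant = 0.251171.
P(Eyre | evidence) = 0.0954 / 0.251171 ≈ 0.3798.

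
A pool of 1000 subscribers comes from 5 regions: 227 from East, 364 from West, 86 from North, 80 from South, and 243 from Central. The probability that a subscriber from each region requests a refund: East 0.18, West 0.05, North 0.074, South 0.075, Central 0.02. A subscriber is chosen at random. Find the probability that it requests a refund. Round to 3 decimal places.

0.076

Prior × likelihood for each hypothesis:
  East: 0.227 × 0.18 = 0.04086
  West: 0.364 × 0.05 = 0.0182
  North: 0.086 × 0.074 = 0.006364
  South: 0.08 × 0.075 = 0.006
  Central: 0.243 × 0.02 = 0.00486
P(refund) = 0.04086 + 0.0182 + 0.006364 + 0.006 + 0.00486 = 0.076284 → 0.076.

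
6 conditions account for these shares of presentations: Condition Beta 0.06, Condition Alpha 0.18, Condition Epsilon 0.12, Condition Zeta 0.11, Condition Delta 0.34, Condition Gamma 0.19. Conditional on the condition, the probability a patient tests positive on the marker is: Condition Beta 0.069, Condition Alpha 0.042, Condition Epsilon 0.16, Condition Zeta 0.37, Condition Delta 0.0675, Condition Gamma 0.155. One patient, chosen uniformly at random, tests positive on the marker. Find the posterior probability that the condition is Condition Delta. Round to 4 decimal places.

Compute prior × likelihood for every hypothesis:
  Condition Beta: 0.06 × 0.069 = 0.00414
  Condition Alpha: 0.18 × 0.042 = 0.00756
  Condition Epsilon: 0.12 × 0.16 = 0.0192
  Condition Zeta: 0.11 × 0.37 = 0.0407
  Condition Delta: 0.34 × 0.0675 = 0.02295
  Condition Gamma: 0.19 × 0.155 = 0.02945
Sum = 0.124.
P(Condition Delta | evidence) = 0.02295 / 0.124 ≈ 0.1851.

0.1851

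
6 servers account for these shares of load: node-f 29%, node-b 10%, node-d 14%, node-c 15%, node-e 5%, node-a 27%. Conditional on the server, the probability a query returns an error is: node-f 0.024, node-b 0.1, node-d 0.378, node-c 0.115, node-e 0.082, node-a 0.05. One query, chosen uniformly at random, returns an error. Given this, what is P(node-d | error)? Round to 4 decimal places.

Prior × likelihood for each hypothesis:
  node-f: 0.29 × 0.024 = 0.00696
  node-b: 0.1 × 0.1 = 0.01
  node-d: 0.14 × 0.378 = 0.05292
  node-c: 0.15 × 0.115 = 0.01725
  node-e: 0.05 × 0.082 = 0.0041
  node-a: 0.27 × 0.05 = 0.0135
Normalizing constant = 0.10473.
P(node-d | evidence) = 0.05292 / 0.10473 ≈ 0.5053.

0.5053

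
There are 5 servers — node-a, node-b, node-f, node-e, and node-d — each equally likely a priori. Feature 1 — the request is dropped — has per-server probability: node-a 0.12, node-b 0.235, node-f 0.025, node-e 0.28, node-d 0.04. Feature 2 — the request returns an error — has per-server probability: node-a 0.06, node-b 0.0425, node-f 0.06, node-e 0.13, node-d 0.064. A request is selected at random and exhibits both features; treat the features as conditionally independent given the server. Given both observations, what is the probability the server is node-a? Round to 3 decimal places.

Since the prior is uniform, the posterior is proportional to the likelihood:
  node-a: 0.12 × 0.06 = 0.0072
  node-b: 0.235 × 0.0425 = 0.0099875
  node-f: 0.025 × 0.06 = 0.0015
  node-e: 0.28 × 0.13 = 0.0364
  node-d: 0.04 × 0.064 = 0.00256
Normalizing constant = 0.0576475.
P(node-a | evidence) = 0.0072 / 0.0576475 ≈ 0.125.

0.125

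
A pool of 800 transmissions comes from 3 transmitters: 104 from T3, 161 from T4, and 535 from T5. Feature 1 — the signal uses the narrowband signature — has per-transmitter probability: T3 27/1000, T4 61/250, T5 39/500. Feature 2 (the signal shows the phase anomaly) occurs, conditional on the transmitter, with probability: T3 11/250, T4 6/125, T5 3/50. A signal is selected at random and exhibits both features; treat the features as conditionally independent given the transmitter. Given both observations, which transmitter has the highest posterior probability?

T5

Compute prior × likelihood for every hypothesis:
  T3: 0.13 × 0.027 × 0.044 = 0.00015444
  T4: 0.20125 × 0.244 × 0.048 = 0.00235704
  T5: 0.66875 × 0.078 × 0.06 = 0.00312975
Normalizing constant = 0.00564123.
Largest term belongs to T5, so T5 is most probable.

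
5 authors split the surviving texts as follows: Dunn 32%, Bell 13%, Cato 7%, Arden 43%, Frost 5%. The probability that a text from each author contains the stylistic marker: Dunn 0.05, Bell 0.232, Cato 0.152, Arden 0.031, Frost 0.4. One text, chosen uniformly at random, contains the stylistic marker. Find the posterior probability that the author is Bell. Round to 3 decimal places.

0.335

Prior × likelihood for each hypothesis:
  Dunn: 0.32 × 0.05 = 0.016
  Bell: 0.13 × 0.232 = 0.03016
  Cato: 0.07 × 0.152 = 0.01064
  Arden: 0.43 × 0.031 = 0.01333
  Frost: 0.05 × 0.4 = 0.02
Total = 0.09013.
P(Bell | evidence) = 0.03016 / 0.09013 ≈ 0.335.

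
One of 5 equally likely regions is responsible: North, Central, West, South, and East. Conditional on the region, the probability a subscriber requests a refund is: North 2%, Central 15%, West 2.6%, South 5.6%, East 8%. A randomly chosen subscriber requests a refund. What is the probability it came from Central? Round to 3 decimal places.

0.452

Since the prior is uniform, the posterior is proportional to the likelihood:
  North: 0.02
  Central: 0.15
  West: 0.026
  South: 0.056
  East: 0.08
Total = 0.332.
P(Central | evidence) = 0.15 / 0.332 ≈ 0.452.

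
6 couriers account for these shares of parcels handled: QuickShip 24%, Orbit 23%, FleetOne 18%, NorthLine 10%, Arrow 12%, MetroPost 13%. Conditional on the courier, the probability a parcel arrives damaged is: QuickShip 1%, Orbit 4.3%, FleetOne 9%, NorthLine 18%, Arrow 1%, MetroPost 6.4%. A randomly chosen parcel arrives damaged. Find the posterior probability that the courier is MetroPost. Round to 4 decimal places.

Unnormalized posteriors (prior × likelihood):
  QuickShip: 0.24 × 0.01 = 0.0024
  Orbit: 0.23 × 0.043 = 0.00989
  FleetOne: 0.18 × 0.09 = 0.0162
  NorthLine: 0.1 × 0.18 = 0.018
  Arrow: 0.12 × 0.01 = 0.0012
  MetroPost: 0.13 × 0.064 = 0.00832
Normalizing constant = 0.05601.
P(MetroPost | evidence) = 0.00832 / 0.05601 ≈ 0.1485.

0.1485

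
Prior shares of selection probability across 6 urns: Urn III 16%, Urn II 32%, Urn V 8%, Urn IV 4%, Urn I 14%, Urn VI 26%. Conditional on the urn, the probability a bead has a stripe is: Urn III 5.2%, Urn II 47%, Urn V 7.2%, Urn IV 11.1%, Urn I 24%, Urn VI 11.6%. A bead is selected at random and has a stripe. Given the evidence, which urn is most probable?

Urn II

By Bayes' rule, posterior ∝ prior × likelihood:
  Urn III: 0.16 × 0.052 = 0.00832
  Urn II: 0.32 × 0.47 = 0.1504
  Urn V: 0.08 × 0.072 = 0.00576
  Urn IV: 0.04 × 0.111 = 0.00444
  Urn I: 0.14 × 0.24 = 0.0336
  Urn VI: 0.26 × 0.116 = 0.03016
Sum = 0.23268.
Largest term belongs to Urn II, so Urn II is most probable.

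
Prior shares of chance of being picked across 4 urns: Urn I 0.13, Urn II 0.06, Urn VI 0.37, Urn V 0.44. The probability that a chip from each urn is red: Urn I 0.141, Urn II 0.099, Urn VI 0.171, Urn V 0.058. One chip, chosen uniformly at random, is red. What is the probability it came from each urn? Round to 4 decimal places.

By Bayes' rule, posterior ∝ prior × likelihood:
  Urn I: 0.13 × 0.141 = 0.01833
  Urn II: 0.06 × 0.099 = 0.00594
  Urn VI: 0.37 × 0.171 = 0.06327
  Urn V: 0.44 × 0.058 = 0.02552
Total = 0.11306.
P(Urn I | red) = 0.01833/0.11306 ≈ 0.1621
P(Urn II | red) = 0.00594/0.11306 ≈ 0.0525
P(Urn VI | red) = 0.06327/0.11306 ≈ 0.5596
P(Urn V | red) = 0.02552/0.11306 ≈ 0.2257
(Check: 0.1621+0.0525+0.5596+0.2257 = 0.9999.)

Urn I 0.1621, Urn II 0.0525, Urn VI 0.5596, Urn V 0.2257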